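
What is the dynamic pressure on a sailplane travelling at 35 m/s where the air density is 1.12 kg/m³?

q = 686 Pa

q = ½ρv² = ½ × 1.12 × 35² = 686 Pa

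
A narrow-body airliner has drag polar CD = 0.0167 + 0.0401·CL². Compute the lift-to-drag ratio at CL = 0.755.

CD = 0.0167 + 0.0401 × 0.755² = 0.03956
L/D = CL/CD = 0.755 / 0.03956 = 19.1

L/D = 19.1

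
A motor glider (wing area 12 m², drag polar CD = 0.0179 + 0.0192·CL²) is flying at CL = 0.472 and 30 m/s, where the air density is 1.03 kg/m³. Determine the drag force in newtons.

D = 123 N

CD = 0.0179 + 0.0192 × 0.472² = 0.02218
D = ½ρv²S·CD = ½ × 1.03 × 30² × 12 × 0.02218 = 123 N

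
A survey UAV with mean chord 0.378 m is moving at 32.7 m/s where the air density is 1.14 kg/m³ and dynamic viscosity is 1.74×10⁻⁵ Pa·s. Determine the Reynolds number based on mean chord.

Re = 8.1×10^5

Re = ρ·v·c/μ = 1.14 × 32.7 × 0.378 / (1.74×10⁻⁵) = 8.1×10^5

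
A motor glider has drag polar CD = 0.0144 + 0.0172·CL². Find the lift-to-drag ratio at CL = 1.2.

L/D = 30.6

CD = 0.0144 + 0.0172 × 1.2² = 0.03917
L/D = CL/CD = 1.2 / 0.03917 = 30.6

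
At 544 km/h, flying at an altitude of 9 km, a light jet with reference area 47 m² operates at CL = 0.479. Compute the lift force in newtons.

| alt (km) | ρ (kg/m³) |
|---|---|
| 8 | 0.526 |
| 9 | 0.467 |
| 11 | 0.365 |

At 9 km, from the table: ρ = 0.467 kg/m³.
Convert speed: v = 544 km/h ÷ 3.6 = 151.1 m/s.
L = ½ρv²S·CL = ½ × 0.467 × 151.1² × 47 × 0.479 = 1.2×10^5 N ≈ 120 kN

L = 1.2×10^5 N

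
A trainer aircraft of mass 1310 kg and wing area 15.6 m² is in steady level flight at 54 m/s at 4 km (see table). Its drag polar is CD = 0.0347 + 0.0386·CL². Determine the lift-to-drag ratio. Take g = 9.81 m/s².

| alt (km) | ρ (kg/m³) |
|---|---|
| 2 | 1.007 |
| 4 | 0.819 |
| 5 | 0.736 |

At 4 km, from the table: ρ = 0.819 kg/m³.
Weight W = mg = 1310 × 9.81 = 12851 N; in level flight L = W.
Dynamic pressure q = 0.5 × 0.819 × 54² = 1194 Pa.
CL = W/(q·S) = 12851 / (1194 × 15.6) = 0.6899.
CD = 0.0347 + 0.0386 × 0.6899² = 0.05307.
L/D = CL/CD = 0.6899 / 0.05307 = 13

L/D = 13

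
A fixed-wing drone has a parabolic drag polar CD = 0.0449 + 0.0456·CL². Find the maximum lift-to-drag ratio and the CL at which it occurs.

(L/D)max = 11.1, at CL = 0.992

For CD = CD0 + K·CL², (L/D)max occurs at CL* = √(CD0/K) and equals 1/(2√(K·CD0)).
(L/D)max = 1/(2√(0.0456 × 0.0449)) = 1/(2 × 0.04525) = 11.1
CL* = √(0.0449/0.0456) = 0.992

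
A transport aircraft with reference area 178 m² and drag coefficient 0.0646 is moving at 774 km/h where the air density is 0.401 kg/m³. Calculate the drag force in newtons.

Convert speed: v = 774 km/h ÷ 3.6 = 215 m/s.
D = ½ρv²S·CD = ½ × 0.401 × 215² × 178 × 0.0646 = 1.07×10^5 N ≈ 107 kN

D = 1.07×10^5 N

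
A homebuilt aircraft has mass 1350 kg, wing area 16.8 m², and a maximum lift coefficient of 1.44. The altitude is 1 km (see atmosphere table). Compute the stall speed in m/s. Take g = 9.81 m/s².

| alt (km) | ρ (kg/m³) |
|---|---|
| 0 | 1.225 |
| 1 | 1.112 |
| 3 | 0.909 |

V_stall = 31.4 m/s

At 1 km, from the table: ρ = 1.112 kg/m³.
Stall occurs when L = W at CL,max. W = mg = 1350 × 9.81 = 13240 N.
V_stall = √(2W/(ρ·S·CL,max)) = √(2 × 13240 / (1.112 × 16.8 × 1.44))
V_stall = √984.6 = 31.4 m/s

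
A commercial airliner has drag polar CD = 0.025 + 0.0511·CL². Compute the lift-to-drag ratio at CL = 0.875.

L/D = 13.6

CD = 0.025 + 0.0511 × 0.875² = 0.06412
L/D = CL/CD = 0.875 / 0.06412 = 13.6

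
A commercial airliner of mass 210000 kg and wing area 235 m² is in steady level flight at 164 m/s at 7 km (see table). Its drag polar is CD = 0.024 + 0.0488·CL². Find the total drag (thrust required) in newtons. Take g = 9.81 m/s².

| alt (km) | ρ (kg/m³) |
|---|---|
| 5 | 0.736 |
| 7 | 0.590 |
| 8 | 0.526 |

D = 1.56×10^5 N

At 7 km, from the table: ρ = 0.590 kg/m³.
Weight W = mg = 210000 × 9.81 = 2.0601×10^6 N; in level flight L = W.
Dynamic pressure q = 0.5 × 0.59 × 164² = 7934 Pa.
CL = W/(q·S) = 2.0601×10^6 / (7934 × 235) = 1.105.
CD = 0.024 + 0.0488 × 1.105² = 0.08357.
D = q·S·CD = 7934 × 235 × 0.08357 = 1.558×10^5 N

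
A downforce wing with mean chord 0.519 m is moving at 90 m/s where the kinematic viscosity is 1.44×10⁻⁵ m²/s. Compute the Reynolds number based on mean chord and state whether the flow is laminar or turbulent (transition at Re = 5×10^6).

Re = v·c/ν = 90 × 0.519 / (1.44×10⁻⁵) = 3.24×10^6
Since 3.24×10^6 < 5×10^6, the flow is laminar.

Re = 3.24×10^6 (laminar)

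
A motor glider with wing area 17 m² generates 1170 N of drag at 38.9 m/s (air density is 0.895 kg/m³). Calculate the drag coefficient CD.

CD = 0.102

From D = ½ρv²S·CD, rearranging gives CD = 2D/(ρv²S).
CD = 2 × 1170 / (0.895 × 38.9² × 17) = 0.102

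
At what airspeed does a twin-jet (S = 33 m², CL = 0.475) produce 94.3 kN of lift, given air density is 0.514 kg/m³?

L = ½ρv²S·CL ⇒ v = √(2L/(ρ·S·CL))
v = √(2 × 94300 / (0.514 × 33 × 0.475)) = √23410 = 153 m/s

v = 153 m/s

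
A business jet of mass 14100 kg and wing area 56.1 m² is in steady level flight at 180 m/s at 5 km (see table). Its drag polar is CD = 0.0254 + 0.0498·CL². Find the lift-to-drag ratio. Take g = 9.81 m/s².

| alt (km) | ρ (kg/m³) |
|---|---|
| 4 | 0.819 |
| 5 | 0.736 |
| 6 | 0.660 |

At 5 km, from the table: ρ = 0.736 kg/m³.
Level flight ⇒ L = W = m·g = 14100 × 9.81 = 1.3832×10^5 N.
q = ½ρv² = ½ × 0.736 × 180² = 11920 Pa.
Required CL = L/(qS) = 1.3832×10^5/(11920·56.1) = 0.2068.
CD = 0.0254 + 0.0498 × 0.2068² = 0.02753.
L/D = CL/CD = 0.2068 / 0.02753 = 7.51

L/D = 7.51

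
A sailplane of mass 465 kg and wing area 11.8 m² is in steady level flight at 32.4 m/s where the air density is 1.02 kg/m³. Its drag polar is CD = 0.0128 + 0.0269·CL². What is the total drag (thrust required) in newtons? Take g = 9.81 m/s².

Level flight ⇒ L = W = m·g = 465 × 9.81 = 4561.7 N.
q = ½ρv² = ½ × 1.02 × 32.4² = 535.4 Pa.
CL = 2W/(ρv²S) = 2×4561.7/(1.02×32.4²×11.8) = 0.7221.
CD = 0.0128 + 0.0269 × 0.7221² = 0.02683.
D = q·S·CD = 535.4 × 11.8 × 0.02683 = 169.5 N

D = 169 N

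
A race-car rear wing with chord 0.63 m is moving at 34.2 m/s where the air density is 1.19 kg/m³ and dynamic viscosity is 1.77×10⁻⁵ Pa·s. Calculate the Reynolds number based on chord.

Re = 1.45×10^6

Re = ρ·v·c/μ = 1.19 × 34.2 × 0.63 / (1.77×10⁻⁵) = 1.45×10^6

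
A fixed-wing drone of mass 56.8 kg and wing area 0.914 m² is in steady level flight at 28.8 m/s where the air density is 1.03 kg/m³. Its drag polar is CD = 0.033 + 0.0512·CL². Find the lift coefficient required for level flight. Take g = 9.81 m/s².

Weight W = mg = 56.8 × 9.81 = 557.21 N; in level flight L = W.
Dynamic pressure q = 0.5 × 1.03 × 28.8² = 427.2 Pa.
CL = 2W/(ρv²S) = 2×557.21/(1.03×28.8²×0.914) = 1.427.

CL = 1.43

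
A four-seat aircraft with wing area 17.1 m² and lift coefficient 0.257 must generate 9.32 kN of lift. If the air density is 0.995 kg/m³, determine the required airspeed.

L = ½ρv²S·CL ⇒ v = √(2L/(ρ·S·CL))
v = √(2 × 9320 / (0.995 × 17.1 × 0.257)) = √4263 = 65.3 m/s

v = 65.3 m/s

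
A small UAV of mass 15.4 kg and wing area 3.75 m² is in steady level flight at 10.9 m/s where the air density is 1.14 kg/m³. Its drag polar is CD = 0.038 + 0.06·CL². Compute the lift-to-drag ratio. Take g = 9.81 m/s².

Level flight ⇒ L = W = m·g = 15.4 × 9.81 = 151.07 N.
Dynamic pressure q = 0.5 × 1.14 × 10.9² = 67.72 Pa.
CL = 2W/(ρv²S) = 2×151.07/(1.14×10.9²×3.75) = 0.5949.
CD = 0.038 + 0.06 × 0.5949² = 0.05923.
L/D = CL/CD = 0.5949 / 0.05923 = 10

L/D = 10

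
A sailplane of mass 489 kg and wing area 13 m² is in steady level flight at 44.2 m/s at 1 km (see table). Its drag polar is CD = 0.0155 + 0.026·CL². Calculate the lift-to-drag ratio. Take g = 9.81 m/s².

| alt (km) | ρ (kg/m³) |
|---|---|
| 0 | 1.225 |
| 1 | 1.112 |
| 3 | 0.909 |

L/D = 18.4

At 1 km, from the table: ρ = 1.112 kg/m³.
Weight W = mg = 489 × 9.81 = 4797.1 N; in level flight L = W.
q = ½ρv² = ½ × 1.112 × 44.2² = 1086 Pa.
CL = W/(q·S) = 4797.1 / (1086 × 13) = 0.3397.
CD = 0.0155 + 0.026 × 0.3397² = 0.0185.
L/D = CL/CD = 0.3397 / 0.0185 = 18.4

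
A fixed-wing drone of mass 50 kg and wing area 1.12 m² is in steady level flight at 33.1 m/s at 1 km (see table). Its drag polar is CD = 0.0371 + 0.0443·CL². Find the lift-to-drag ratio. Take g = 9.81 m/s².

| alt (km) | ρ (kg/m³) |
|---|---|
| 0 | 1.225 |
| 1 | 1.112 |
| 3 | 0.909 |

L/D = 12

At 1 km, from the table: ρ = 1.112 kg/m³.
Level flight ⇒ L = W = m·g = 50 × 9.81 = 490.5 N.
Dynamic pressure q = 0.5 × 1.112 × 33.1² = 609.2 Pa.
CL = 2W/(ρv²S) = 2×490.5/(1.112×33.1²×1.12) = 0.7189.
CD = 0.0371 + 0.0443 × 0.7189² = 0.06.
L/D = CL/CD = 0.7189 / 0.06 = 12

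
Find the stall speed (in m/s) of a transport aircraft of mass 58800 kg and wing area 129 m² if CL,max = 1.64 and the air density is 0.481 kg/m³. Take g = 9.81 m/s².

V_stall = 106 m/s

At stall, lift equals weight: L = W = m·g = 58800 × 9.81 = 5.768×10^5 N.
From L = ½ρV²S·CL,max = W: V_stall = √(2W/(ρSCL,max)) = √(2·5.768×10^5/(0.481·129·1.64))
V_stall = √11340 = 106 m/s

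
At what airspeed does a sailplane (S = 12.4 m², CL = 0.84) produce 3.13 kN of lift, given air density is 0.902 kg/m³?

v = 25.8 m/s

L = ½ρv²S·CL ⇒ v = √(2L/(ρ·S·CL))
v = √(2 × 3130 / (0.902 × 12.4 × 0.84)) = √666.3 = 25.8 m/s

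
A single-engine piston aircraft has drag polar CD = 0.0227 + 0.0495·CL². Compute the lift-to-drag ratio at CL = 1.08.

CD = 0.0227 + 0.0495 × 1.08² = 0.08044
L/D = CL/CD = 1.08 / 0.08044 = 13.4

L/D = 13.4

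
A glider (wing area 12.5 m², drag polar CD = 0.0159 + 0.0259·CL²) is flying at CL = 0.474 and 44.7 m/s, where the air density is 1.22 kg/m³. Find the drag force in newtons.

CD = 0.0159 + 0.0259 × 0.474² = 0.02172
D = ½ρv²S·CD = ½ × 1.22 × 44.7² × 12.5 × 0.02172 = 331 N

D = 331 N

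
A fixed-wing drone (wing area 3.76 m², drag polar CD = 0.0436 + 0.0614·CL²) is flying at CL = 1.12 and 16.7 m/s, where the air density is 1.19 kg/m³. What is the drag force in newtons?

CD = 0.0436 + 0.0614 × 1.12² = 0.1206
D = ½ρv²S·CD = ½ × 1.19 × 16.7² × 3.76 × 0.1206 = 75.3 N

D = 75.3 N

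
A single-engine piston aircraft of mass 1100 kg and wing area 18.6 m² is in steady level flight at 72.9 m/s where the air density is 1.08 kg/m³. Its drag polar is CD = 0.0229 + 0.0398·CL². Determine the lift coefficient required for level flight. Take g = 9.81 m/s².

CL = 0.202

In steady level flight, lift balances weight: W = mg = 1100 × 9.81 = 10791 N.
Dynamic pressure q = 0.5 × 1.08 × 72.9² = 2870 Pa.
CL = 2W/(ρv²S) = 2×10791/(1.08×72.9²×18.6) = 0.2022.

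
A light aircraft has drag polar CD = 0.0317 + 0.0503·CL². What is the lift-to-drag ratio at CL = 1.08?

CD = 0.0317 + 0.0503 × 1.08² = 0.09037
L/D = CL/CD = 1.08 / 0.09037 = 12

L/D = 12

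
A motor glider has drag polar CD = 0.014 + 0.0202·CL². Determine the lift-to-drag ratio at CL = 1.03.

L/D = 29.1

CD = 0.014 + 0.0202 × 1.03² = 0.03543
L/D = CL/CD = 1.03 / 0.03543 = 29.1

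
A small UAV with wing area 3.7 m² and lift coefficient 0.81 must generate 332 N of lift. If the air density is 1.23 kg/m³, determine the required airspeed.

L = ½ρv²S·CL ⇒ v = √(2L/(ρ·S·CL))
v = √(2 × 332 / (1.23 × 3.7 × 0.81)) = √180.1 = 13.4 m/s

v = 13.4 m/s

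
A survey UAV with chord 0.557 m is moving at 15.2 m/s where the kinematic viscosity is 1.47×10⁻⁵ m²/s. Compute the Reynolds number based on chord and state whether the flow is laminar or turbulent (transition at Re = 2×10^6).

Re = v·c/ν = 15.2 × 0.557 / (1.47×10⁻⁵) = 5.76×10^5
Since 5.76×10^5 < 2×10^6, the flow is laminar.

Re = 5.76×10^5 (laminar)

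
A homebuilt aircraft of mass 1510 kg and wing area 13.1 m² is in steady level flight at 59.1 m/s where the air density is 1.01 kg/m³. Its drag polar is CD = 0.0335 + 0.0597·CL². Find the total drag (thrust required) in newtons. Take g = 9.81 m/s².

D = 1340 N

Weight W = mg = 1510 × 9.81 = 14813 N; in level flight L = W.
q = ½ρv² = ½ × 1.01 × 59.1² = 1764 Pa.
CL = W/(q·S) = 14813 / (1764 × 13.1) = 0.6411.
CD = 0.0335 + 0.0597 × 0.6411² = 0.05804.
D = q·S·CD = 1764 × 13.1 × 0.05804 = 1341 N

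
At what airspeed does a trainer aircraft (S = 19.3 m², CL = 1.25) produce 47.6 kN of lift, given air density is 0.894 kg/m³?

v = 66.4 m/s

L = ½ρv²S·CL ⇒ v = √(2L/(ρ·S·CL))
v = √(2 × 47600 / (0.894 × 19.3 × 1.25)) = √4414 = 66.4 m/s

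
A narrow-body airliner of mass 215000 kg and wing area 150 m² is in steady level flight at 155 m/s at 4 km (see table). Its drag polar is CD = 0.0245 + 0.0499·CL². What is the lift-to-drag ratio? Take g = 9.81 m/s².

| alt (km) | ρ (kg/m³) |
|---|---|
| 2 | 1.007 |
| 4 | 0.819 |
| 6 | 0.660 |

At 4 km, from the table: ρ = 0.819 kg/m³.
Level flight ⇒ L = W = m·g = 215000 × 9.81 = 2.1092×10^6 N.
q = ½ρv² = ½ × 0.819 × 155² = 9838 Pa.
CL = W/(q·S) = 2.1092×10^6 / (9838 × 150) = 1.429.
CD = 0.0245 + 0.0499 × 1.429² = 0.1264.
L/D = CL/CD = 1.429 / 0.1264 = 11.3

L/D = 11.3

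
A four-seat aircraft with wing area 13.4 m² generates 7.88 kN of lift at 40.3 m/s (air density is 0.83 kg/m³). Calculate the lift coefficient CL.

CL = 0.872

From L = ½ρv²S·CL, rearranging gives CL = 2L/(ρv²S).
CL = 2 × 7880 / (0.83 × 40.3² × 13.4) = 0.872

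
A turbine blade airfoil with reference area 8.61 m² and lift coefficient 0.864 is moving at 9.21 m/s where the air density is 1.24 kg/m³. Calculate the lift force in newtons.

L = ½ρv²S·CL = ½ × 1.24 × 9.21² × 8.61 × 0.864 = 391 N

L = 391 N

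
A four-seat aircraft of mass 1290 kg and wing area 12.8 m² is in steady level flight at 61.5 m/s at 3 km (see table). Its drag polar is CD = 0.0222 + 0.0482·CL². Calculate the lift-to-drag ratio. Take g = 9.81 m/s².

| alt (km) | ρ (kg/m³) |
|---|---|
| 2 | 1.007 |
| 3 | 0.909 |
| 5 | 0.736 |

L/D = 15.1

At 3 km, from the table: ρ = 0.909 kg/m³.
In steady level flight, lift balances weight: W = mg = 1290 × 9.81 = 12655 N.
q = ½ρv² = ½ × 0.909 × 61.5² = 1719 Pa.
Required CL = L/(qS) = 12655/(1719·12.8) = 0.5751.
CD = 0.0222 + 0.0482 × 0.5751² = 0.03814.
L/D = CL/CD = 0.5751 / 0.03814 = 15.1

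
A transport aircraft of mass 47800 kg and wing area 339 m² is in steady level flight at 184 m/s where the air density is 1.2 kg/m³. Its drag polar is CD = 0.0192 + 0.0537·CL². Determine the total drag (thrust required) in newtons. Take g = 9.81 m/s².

D = 1.34×10^5 N

Weight W = mg = 47800 × 9.81 = 4.6892×10^5 N; in level flight L = W.
q = ½ρv² = ½ × 1.2 × 184² = 20310 Pa.
Required CL = L/(qS) = 4.6892×10^5/(20310·339) = 0.06809.
CD = 0.0192 + 0.0537 × 0.06809² = 0.01945.
D = q·S·CD = 20310 × 339 × 0.01945 = 1.339×10^5 N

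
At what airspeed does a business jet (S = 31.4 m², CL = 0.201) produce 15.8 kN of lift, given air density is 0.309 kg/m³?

L = ½ρv²S·CL ⇒ v = √(2L/(ρ·S·CL))
v = √(2 × 15800 / (0.309 × 31.4 × 0.201)) = √16200 = 127 m/s

v = 127 m/s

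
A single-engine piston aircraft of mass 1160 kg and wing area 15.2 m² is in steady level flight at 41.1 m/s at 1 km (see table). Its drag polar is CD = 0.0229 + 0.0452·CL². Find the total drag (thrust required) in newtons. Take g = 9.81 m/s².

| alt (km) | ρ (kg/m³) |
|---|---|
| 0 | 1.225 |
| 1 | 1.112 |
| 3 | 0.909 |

At 1 km, from the table: ρ = 1.112 kg/m³.
Level flight ⇒ L = W = m·g = 1160 × 9.81 = 11380 N.
Dynamic pressure q = 0.5 × 1.112 × 41.1² = 939.2 Pa.
CL = 2W/(ρv²S) = 2×11380/(1.112×41.1²×15.2) = 0.7971.
CD = 0.0229 + 0.0452 × 0.7971² = 0.05162.
D = q·S·CD = 939.2 × 15.2 × 0.05162 = 736.9 N

D = 737 N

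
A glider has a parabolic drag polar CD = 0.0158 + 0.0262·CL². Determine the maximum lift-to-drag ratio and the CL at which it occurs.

(L/D)max = 24.6, at CL = 0.777

For CD = CD0 + K·CL², (L/D)max occurs at CL* = √(CD0/K) and equals 1/(2√(K·CD0)).
(L/D)max = 1/(2√(0.0262 × 0.0158)) = 1/(2 × 0.02035) = 24.6
CL* = √(0.0158/0.0262) = 0.777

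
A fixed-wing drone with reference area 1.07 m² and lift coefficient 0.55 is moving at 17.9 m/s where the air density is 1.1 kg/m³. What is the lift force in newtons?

L = 104 N

L = ½ρv²S·CL = ½ × 1.1 × 17.9² × 1.07 × 0.55 = 104 N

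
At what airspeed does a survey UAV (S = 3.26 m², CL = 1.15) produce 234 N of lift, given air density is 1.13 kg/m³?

L = ½ρv²S·CL ⇒ v = √(2L/(ρ·S·CL))
v = √(2 × 234 / (1.13 × 3.26 × 1.15)) = √110.5 = 10.5 m/s

v = 10.5 m/s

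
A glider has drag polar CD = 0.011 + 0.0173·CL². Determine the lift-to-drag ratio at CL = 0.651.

L/D = 35.5

CD = 0.011 + 0.0173 × 0.651² = 0.01833
L/D = CL/CD = 0.651 / 0.01833 = 35.5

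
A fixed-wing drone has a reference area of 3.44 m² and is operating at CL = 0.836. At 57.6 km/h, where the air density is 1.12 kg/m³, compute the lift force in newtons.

L = 412 N

Convert speed: v = 57.6 km/h ÷ 3.6 = 16 m/s.
L = ½ρv²S·CL = ½ × 1.12 × 16² × 3.44 × 0.836 = 412 N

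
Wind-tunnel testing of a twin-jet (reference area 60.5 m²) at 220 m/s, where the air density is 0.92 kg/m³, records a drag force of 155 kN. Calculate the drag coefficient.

From D = ½ρv²S·CD, rearranging gives CD = 2D/(ρv²S).
CD = 2 × 1.55×10^5 / (0.92 × 220² × 60.5) = 0.115

CD = 0.115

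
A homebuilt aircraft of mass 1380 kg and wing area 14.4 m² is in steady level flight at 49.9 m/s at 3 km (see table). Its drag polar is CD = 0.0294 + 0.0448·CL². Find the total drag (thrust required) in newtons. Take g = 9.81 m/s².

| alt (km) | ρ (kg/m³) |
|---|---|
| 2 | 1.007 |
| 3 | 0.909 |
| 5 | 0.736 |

At 3 km, from the table: ρ = 0.909 kg/m³.
In steady level flight, lift balances weight: W = mg = 1380 × 9.81 = 13538 N.
Dynamic pressure q = 0.5 × 0.909 × 49.9² = 1132 Pa.
CL = 2W/(ρv²S) = 2×13538/(0.909×49.9²×14.4) = 0.8307.
CD = 0.0294 + 0.0448 × 0.8307² = 0.06032.
D = q·S·CD = 1132 × 14.4 × 0.06032 = 982.9 N

D = 983 N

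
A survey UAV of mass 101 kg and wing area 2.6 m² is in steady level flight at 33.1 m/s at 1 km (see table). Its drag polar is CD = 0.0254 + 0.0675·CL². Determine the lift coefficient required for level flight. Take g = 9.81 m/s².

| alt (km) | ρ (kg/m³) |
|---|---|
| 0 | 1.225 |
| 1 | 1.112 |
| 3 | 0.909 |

At 1 km, from the table: ρ = 1.112 kg/m³.
Weight W = mg = 101 × 9.81 = 990.81 N; in level flight L = W.
Dynamic pressure q = 0.5 × 1.112 × 33.1² = 609.2 Pa.
CL = W/(q·S) = 990.81 / (609.2 × 2.6) = 0.6256.

CL = 0.626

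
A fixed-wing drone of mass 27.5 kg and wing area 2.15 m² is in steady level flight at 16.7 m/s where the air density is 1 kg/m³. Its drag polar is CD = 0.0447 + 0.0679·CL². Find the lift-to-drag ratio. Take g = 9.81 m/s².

In steady level flight, lift balances weight: W = mg = 27.5 × 9.81 = 269.78 N.
Dynamic pressure q = 0.5 × 1 × 16.7² = 139.4 Pa.
CL = 2W/(ρv²S) = 2×269.78/(1×16.7²×2.15) = 0.8998.
CD = 0.0447 + 0.0679 × 0.8998² = 0.09968.
L/D = CL/CD = 0.8998 / 0.09968 = 9.03

L/D = 9.03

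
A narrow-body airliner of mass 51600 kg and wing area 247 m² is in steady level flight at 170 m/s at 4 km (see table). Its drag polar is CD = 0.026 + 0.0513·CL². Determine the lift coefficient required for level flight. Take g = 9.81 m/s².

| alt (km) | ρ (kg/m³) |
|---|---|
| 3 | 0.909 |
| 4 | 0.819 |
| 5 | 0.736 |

CL = 0.173

At 4 km, from the table: ρ = 0.819 kg/m³.
Weight W = mg = 51600 × 9.81 = 5.062×10^5 N; in level flight L = W.
Dynamic pressure q = 0.5 × 0.819 × 170² = 11830 Pa.
CL = W/(q·S) = 5.062×10^5 / (11830 × 247) = 0.1732.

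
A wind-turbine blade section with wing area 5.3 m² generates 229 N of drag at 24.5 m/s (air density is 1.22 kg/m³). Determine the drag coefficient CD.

CD = 0.118

From D = ½ρv²S·CD, rearranging gives CD = 2D/(ρv²S).
CD = 2 × 229 / (1.22 × 24.5² × 5.3) = 0.118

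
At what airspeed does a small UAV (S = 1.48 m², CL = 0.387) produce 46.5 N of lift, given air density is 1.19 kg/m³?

L = ½ρv²S·CL ⇒ v = √(2L/(ρ·S·CL))
v = √(2 × 46.5 / (1.19 × 1.48 × 0.387)) = √136.4 = 11.7 m/s

v = 11.7 m/s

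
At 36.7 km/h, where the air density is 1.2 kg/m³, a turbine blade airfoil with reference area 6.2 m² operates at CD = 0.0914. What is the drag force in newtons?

Convert speed: v = 36.7 km/h ÷ 3.6 = 10.19 m/s.
Dynamic pressure q = ½ρv² = ½ × 1.2 × 10.19² = 62.36 Pa.
D = q·S·CD = 62.36 × 6.2 × 0.0914 = 35.3 N

D = 35.3 N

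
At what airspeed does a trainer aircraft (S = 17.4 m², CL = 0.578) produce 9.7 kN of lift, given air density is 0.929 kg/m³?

L = ½ρv²S·CL ⇒ v = √(2L/(ρ·S·CL))
v = √(2 × 9700 / (0.929 × 17.4 × 0.578)) = √2076 = 45.6 m/s

v = 45.6 m/s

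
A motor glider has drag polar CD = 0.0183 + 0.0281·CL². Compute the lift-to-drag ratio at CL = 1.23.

L/D = 20.2

CD = 0.0183 + 0.0281 × 1.23² = 0.06081
L/D = CL/CD = 1.23 / 0.06081 = 20.2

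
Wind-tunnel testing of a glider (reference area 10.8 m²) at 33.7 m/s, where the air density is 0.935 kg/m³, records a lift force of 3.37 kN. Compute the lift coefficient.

From L = ½ρv²S·CL, rearranging gives CL = 2L/(ρv²S).
CL = 2 × 3370 / (0.935 × 33.7² × 10.8) = 0.588

CL = 0.588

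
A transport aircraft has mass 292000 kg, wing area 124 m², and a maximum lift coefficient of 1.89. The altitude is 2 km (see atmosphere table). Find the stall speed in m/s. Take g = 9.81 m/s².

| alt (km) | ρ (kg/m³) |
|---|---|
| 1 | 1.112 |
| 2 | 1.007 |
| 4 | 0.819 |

V_stall = 156 m/s

At 2 km, from the table: ρ = 1.007 kg/m³.
At stall, lift equals weight: L = W = m·g = 292000 × 9.81 = 2.865×10^6 N.
From L = ½ρV²S·CL,max = W: V_stall = √(2W/(ρSCL,max)) = √(2·2.865×10^6/(1.007·124·1.89))
V_stall = √24280 = 156 m/s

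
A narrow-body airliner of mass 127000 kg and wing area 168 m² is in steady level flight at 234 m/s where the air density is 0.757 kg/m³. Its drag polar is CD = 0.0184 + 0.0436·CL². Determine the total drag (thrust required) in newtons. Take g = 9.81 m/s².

D = 83500 N

Weight W = mg = 127000 × 9.81 = 1.2459×10^6 N; in level flight L = W.
q = ½ρv² = ½ × 0.757 × 234² = 20730 Pa.
Required CL = L/(qS) = 1.2459×10^6/(20730·168) = 0.3578.
CD = 0.0184 + 0.0436 × 0.3578² = 0.02398.
D = q·S·CD = 20730 × 168 × 0.02398 = 83500 N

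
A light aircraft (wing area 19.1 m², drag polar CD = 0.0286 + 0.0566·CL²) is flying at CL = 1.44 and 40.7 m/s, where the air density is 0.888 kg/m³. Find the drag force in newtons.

CD = 0.0286 + 0.0566 × 1.44² = 0.146
D = ½ρv²S·CD = ½ × 0.888 × 40.7² × 19.1 × 0.146 = 2050 N

D = 2050 N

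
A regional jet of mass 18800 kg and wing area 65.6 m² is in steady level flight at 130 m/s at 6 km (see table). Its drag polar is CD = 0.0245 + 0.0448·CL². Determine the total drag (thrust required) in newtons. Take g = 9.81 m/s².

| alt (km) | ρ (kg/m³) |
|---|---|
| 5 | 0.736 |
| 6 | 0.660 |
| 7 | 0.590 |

D = 13100 N

At 6 km, from the table: ρ = 0.660 kg/m³.
In steady level flight, lift balances weight: W = mg = 18800 × 9.81 = 1.8443×10^5 N.
Dynamic pressure q = 0.5 × 0.66 × 130² = 5577 Pa.
CL = W/(q·S) = 1.8443×10^5 / (5577 × 65.6) = 0.5041.
CD = 0.0245 + 0.0448 × 0.5041² = 0.03588.
D = q·S·CD = 5577 × 65.6 × 0.03588 = 13130 N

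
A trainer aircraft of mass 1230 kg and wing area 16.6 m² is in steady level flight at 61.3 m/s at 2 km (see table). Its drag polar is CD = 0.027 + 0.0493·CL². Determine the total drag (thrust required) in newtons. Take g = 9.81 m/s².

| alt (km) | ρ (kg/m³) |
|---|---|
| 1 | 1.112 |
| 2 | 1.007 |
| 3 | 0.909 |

At 2 km, from the table: ρ = 1.007 kg/m³.
Weight W = mg = 1230 × 9.81 = 12066 N; in level flight L = W.
Dynamic pressure q = 0.5 × 1.007 × 61.3² = 1892 Pa.
CL = W/(q·S) = 12066 / (1892 × 16.6) = 0.3842.
CD = 0.027 + 0.0493 × 0.3842² = 0.03428.
D = q·S·CD = 1892 × 16.6 × 0.03428 = 1077 N

D = 1080 N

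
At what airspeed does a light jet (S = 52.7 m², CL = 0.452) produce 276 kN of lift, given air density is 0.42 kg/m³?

L = ½ρv²S·CL ⇒ v = √(2L/(ρ·S·CL))
v = √(2 × 2.76×10^5 / (0.42 × 52.7 × 0.452)) = √55170 = 235 m/s

v = 235 m/s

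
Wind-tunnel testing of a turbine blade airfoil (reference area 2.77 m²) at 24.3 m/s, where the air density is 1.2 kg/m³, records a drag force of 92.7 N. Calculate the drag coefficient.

From D = ½ρv²S·CD, rearranging gives CD = 2D/(ρv²S).
CD = 2 × 92.7 / (1.2 × 24.3² × 2.77) = 0.0945

CD = 0.0945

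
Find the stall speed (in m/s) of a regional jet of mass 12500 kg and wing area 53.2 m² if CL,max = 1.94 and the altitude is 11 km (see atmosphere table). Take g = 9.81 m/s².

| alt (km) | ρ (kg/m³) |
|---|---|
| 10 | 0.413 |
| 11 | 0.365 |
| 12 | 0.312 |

At 11 km, from the table: ρ = 0.365 kg/m³.
At stall, lift equals weight: L = W = m·g = 12500 × 9.81 = 1.226×10^5 N.
From L = ½ρV²S·CL,max = W: V_stall = √(2W/(ρSCL,max)) = √(2·1.226×10^5/(0.365·53.2·1.94))
V_stall = √6510 = 80.7 m/s

V_stall = 80.7 m/s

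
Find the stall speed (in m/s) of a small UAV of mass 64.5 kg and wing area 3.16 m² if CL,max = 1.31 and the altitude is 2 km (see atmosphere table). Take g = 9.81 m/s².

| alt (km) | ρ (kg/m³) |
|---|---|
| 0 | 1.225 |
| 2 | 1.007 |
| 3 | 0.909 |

At 2 km, from the table: ρ = 1.007 kg/m³.
At stall, lift equals weight: L = W = m·g = 64.5 × 9.81 = 632.7 N.
From L = ½ρV²S·CL,max = W: V_stall = √(2W/(ρSCL,max)) = √(2·632.7/(1.007·3.16·1.31))
V_stall = √303.6 = 17.4 m/s

V_stall = 17.4 m/s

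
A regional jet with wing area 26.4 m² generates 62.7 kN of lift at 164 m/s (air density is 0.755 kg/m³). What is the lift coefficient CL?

CL = 0.234

From L = ½ρv²S·CL, rearranging gives CL = 2L/(ρv²S).
CL = 2 × 62700 / (0.755 × 164² × 26.4) = 0.234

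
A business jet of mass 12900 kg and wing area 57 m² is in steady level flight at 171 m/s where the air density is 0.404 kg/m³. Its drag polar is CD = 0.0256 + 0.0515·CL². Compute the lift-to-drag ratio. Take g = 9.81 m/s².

In steady level flight, lift balances weight: W = mg = 12900 × 9.81 = 1.2655×10^5 N.
Dynamic pressure q = 0.5 × 0.404 × 171² = 5907 Pa.
Required CL = L/(qS) = 1.2655×10^5/(5907·57) = 0.3759.
CD = 0.0256 + 0.0515 × 0.3759² = 0.03288.
L/D = CL/CD = 0.3759 / 0.03288 = 11.4

L/D = 11.4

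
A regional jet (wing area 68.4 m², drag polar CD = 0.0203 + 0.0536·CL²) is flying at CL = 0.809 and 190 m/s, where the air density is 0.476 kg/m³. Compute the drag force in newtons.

D = 32500 N

CD = 0.0203 + 0.0536 × 0.809² = 0.05538
D = ½ρv²S·CD = ½ × 0.476 × 190² × 68.4 × 0.05538 = 32500 N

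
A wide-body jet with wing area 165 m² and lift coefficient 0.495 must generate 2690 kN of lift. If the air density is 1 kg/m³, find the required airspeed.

v = 257 m/s

L = ½ρv²S·CL ⇒ v = √(2L/(ρ·S·CL))
v = √(2 × 2.69×10^6 / (1 × 165 × 0.495)) = √65870 = 257 m/s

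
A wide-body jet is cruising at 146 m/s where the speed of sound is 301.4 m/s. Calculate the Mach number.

M = 0.484

M = v/a = 146 / 301.4 = 0.484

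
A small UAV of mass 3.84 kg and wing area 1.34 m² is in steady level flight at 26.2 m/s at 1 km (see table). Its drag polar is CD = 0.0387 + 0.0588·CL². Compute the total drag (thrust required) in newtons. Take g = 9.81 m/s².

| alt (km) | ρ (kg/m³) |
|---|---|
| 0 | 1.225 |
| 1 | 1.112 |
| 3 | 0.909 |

D = 20 N

At 1 km, from the table: ρ = 1.112 kg/m³.
Level flight ⇒ L = W = m·g = 3.84 × 9.81 = 37.67 N.
q = ½ρv² = ½ × 1.112 × 26.2² = 381.7 Pa.
Required CL = L/(qS) = 37.67/(381.7·1.34) = 0.07366.
CD = 0.0387 + 0.0588 × 0.07366² = 0.03902.
D = q·S·CD = 381.7 × 1.34 × 0.03902 = 19.96 N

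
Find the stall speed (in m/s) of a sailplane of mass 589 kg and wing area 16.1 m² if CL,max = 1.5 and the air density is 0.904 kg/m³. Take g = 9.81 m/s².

Weight W = mg = 589 × 9.81 = 5778 N.
From L = ½ρV²S·CL,max = W: V_stall = √(2W/(ρSCL,max)) = √(2·5778/(0.904·16.1·1.5))
V_stall = √529.3 = 23 m/s

V_stall = 23 m/s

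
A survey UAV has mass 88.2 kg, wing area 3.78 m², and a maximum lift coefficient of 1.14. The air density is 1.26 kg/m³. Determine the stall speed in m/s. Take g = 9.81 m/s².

V_stall = 17.9 m/s

Weight W = mg = 88.2 × 9.81 = 865.2 N.
V_stall = √(2W/(ρ·S·CL,max)) = √(2 × 865.2 / (1.26 × 3.78 × 1.14))
V_stall = √318.7 = 17.9 m/s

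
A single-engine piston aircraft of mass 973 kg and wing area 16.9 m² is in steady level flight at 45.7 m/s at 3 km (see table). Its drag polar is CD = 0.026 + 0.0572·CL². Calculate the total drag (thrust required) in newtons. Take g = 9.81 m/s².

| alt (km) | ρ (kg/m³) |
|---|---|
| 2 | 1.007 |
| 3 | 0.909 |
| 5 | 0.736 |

At 3 km, from the table: ρ = 0.909 kg/m³.
Weight W = mg = 973 × 9.81 = 9545.1 N; in level flight L = W.
Dynamic pressure q = 0.5 × 0.909 × 45.7² = 949.2 Pa.
CL = W/(q·S) = 9545.1 / (949.2 × 16.9) = 0.595.
CD = 0.026 + 0.0572 × 0.595² = 0.04625.
D = q·S·CD = 949.2 × 16.9 × 0.04625 = 742 N

D = 742 N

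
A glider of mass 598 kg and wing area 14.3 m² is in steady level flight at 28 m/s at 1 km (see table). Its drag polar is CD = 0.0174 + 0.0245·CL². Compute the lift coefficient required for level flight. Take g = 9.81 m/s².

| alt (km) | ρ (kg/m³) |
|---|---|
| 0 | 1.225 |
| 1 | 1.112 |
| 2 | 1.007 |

CL = 0.941

At 1 km, from the table: ρ = 1.112 kg/m³.
Weight W = mg = 598 × 9.81 = 5866.4 N; in level flight L = W.
q = ½ρv² = ½ × 1.112 × 28² = 435.9 Pa.
CL = W/(q·S) = 5866.4 / (435.9 × 14.3) = 0.9411.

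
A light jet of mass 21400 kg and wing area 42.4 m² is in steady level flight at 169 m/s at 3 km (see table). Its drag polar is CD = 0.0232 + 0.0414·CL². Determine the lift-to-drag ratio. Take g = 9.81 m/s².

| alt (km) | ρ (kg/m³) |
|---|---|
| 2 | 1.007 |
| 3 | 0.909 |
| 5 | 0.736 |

At 3 km, from the table: ρ = 0.909 kg/m³.
Weight W = mg = 21400 × 9.81 = 2.0993×10^5 N; in level flight L = W.
Dynamic pressure q = 0.5 × 0.909 × 169² = 12980 Pa.
Required CL = L/(qS) = 2.0993×10^5/(12980·42.4) = 0.3814.
CD = 0.0232 + 0.0414 × 0.3814² = 0.02922.
L/D = CL/CD = 0.3814 / 0.02922 = 13.1

L/D = 13.1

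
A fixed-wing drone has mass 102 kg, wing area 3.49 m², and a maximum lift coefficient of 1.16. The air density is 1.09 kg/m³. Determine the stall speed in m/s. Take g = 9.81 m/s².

V_stall = 21.3 m/s

Stall occurs when L = W at CL,max. W = mg = 102 × 9.81 = 1001 N.
V_stall = √(2W/(ρ·S·CL,max)) = √(2 × 1001 / (1.09 × 3.49 × 1.16))
V_stall = √453.5 = 21.3 m/s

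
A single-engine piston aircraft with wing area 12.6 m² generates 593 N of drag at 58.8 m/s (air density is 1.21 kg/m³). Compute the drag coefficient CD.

From D = ½ρv²S·CD, rearranging gives CD = 2D/(ρv²S).
CD = 2 × 593 / (1.21 × 58.8² × 12.6) = 0.0225

CD = 0.0225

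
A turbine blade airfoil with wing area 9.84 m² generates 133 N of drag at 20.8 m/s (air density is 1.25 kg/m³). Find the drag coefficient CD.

CD = 0.05

From D = ½ρv²S·CD, rearranging gives CD = 2D/(ρv²S).
CD = 2 × 133 / (1.25 × 20.8² × 9.84) = 0.05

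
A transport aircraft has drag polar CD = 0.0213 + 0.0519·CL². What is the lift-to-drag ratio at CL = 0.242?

L/D = 9.94

CD = 0.0213 + 0.0519 × 0.242² = 0.02434
L/D = CL/CD = 0.242 / 0.02434 = 9.94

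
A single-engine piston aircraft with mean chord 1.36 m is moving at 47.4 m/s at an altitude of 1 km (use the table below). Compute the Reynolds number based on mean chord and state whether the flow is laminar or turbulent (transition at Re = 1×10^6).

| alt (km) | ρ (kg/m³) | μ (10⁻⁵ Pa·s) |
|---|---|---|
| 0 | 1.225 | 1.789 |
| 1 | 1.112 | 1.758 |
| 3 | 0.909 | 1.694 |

Re = 4.08×10^6 (turbulent)

At 1 km, from the table: ρ = 1.112 kg/m³, μ = 1.758×10⁻⁵ Pa·s.
Re = ρ·v·c/μ = 1.112 × 47.4 × 1.36 / (1.758×10⁻⁵) = 4.08×10^6
Since 4.08×10^6 > 1×10^6, the flow is turbulent.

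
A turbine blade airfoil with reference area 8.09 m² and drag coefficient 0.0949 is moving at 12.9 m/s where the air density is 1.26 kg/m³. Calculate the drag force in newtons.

D = 80.5 N

D = ½ρv²S·CD = ½ × 1.26 × 12.9² × 8.09 × 0.0949 = 80.5 N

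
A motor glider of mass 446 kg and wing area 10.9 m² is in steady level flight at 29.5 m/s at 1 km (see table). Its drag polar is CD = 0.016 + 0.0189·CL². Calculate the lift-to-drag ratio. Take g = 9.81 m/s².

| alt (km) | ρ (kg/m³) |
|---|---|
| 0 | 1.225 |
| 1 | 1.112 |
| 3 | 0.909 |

At 1 km, from the table: ρ = 1.112 kg/m³.
Level flight ⇒ L = W = m·g = 446 × 9.81 = 4375.3 N.
q = ½ρv² = ½ × 1.112 × 29.5² = 483.9 Pa.
Required CL = L/(qS) = 4375.3/(483.9·10.9) = 0.8296.
CD = 0.016 + 0.0189 × 0.8296² = 0.02901.
L/D = CL/CD = 0.8296 / 0.02901 = 28.6

L/D = 28.6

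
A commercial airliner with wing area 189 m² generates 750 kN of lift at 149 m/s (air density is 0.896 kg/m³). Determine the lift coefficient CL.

From L = ½ρv²S·CL, rearranging gives CL = 2L/(ρv²S).
CL = 2 × 7.5×10^5 / (0.896 × 149² × 189) = 0.399

CL = 0.399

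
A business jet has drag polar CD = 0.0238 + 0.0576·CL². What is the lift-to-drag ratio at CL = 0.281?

CD = 0.0238 + 0.0576 × 0.281² = 0.02835
L/D = CL/CD = 0.281 / 0.02835 = 9.91

L/D = 9.91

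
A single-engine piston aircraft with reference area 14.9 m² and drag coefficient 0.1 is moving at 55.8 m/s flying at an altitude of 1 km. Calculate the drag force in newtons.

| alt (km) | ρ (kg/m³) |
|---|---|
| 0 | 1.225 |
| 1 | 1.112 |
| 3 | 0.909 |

D = 2580 N

At 1 km, from the table: ρ = 1.112 kg/m³.
D = ½ρv²S·CD = ½ × 1.112 × 55.8² × 14.9 × 0.1 = 2580 N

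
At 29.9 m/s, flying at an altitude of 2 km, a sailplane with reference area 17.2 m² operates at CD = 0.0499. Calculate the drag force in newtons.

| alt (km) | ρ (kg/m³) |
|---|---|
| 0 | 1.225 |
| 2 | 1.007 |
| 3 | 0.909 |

D = 386 N

At 2 km, from the table: ρ = 1.007 kg/m³.
Dynamic pressure q = ½ρv² = ½ × 1.007 × 29.9² = 450.1 Pa.
D = q·S·CD = 450.1 × 17.2 × 0.0499 = 386 N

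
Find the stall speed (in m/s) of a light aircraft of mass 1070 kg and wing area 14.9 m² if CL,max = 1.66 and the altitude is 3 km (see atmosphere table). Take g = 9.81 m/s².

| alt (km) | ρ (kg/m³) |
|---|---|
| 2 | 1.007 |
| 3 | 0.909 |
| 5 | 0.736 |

At 3 km, from the table: ρ = 0.909 kg/m³.
Stall occurs when L = W at CL,max. W = mg = 1070 × 9.81 = 10500 N.
V_stall = √(2W/(ρ·S·CL,max)) = √(2 × 10500 / (0.909 × 14.9 × 1.66))
V_stall = √933.7 = 30.6 m/s

V_stall = 30.6 m/s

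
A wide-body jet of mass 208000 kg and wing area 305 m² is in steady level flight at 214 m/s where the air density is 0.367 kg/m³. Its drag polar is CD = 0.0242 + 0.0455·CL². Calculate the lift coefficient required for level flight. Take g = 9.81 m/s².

CL = 0.796

Level flight ⇒ L = W = m·g = 208000 × 9.81 = 2.0405×10^6 N.
Dynamic pressure q = 0.5 × 0.367 × 214² = 8404 Pa.
Required CL = L/(qS) = 2.0405×10^6/(8404·305) = 0.7961.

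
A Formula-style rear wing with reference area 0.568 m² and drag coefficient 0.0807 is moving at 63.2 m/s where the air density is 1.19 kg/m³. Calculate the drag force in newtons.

Dynamic pressure q = ½ρv² = ½ × 1.19 × 63.2² = 2377 Pa.
D = q·S·CD = 2377 × 0.568 × 0.0807 = 109 N

D = 109 N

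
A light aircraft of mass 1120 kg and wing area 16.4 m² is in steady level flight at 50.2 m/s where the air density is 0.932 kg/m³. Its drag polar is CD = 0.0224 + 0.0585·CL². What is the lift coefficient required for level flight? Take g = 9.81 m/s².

Level flight ⇒ L = W = m·g = 1120 × 9.81 = 10987 N.
Dynamic pressure q = 0.5 × 0.932 × 50.2² = 1174 Pa.
CL = W/(q·S) = 10987 / (1174 × 16.4) = 0.5705.

CL = 0.57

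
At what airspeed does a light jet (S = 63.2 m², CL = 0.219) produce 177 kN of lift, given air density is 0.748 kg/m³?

v = 185 m/s

L = ½ρv²S·CL ⇒ v = √(2L/(ρ·S·CL))
v = √(2 × 1.77×10^5 / (0.748 × 63.2 × 0.219)) = √34190 = 185 m/s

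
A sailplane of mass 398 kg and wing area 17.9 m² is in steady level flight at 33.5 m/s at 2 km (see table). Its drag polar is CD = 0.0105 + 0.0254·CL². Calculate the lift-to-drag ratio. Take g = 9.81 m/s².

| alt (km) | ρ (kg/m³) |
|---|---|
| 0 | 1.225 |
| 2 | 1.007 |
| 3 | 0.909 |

L/D = 27

At 2 km, from the table: ρ = 1.007 kg/m³.
Level flight ⇒ L = W = m·g = 398 × 9.81 = 3904.4 N.
Dynamic pressure q = 0.5 × 1.007 × 33.5² = 565.1 Pa.
Required CL = L/(qS) = 3904.4/(565.1·17.9) = 0.386.
CD = 0.0105 + 0.0254 × 0.386² = 0.01428.
L/D = CL/CD = 0.386 / 0.01428 = 27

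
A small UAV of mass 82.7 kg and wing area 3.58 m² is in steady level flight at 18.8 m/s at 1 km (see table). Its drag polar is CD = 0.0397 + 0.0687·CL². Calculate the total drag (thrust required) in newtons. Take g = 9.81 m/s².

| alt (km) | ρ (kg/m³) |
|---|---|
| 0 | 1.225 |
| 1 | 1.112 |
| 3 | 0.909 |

D = 92.2 N

At 1 km, from the table: ρ = 1.112 kg/m³.
In steady level flight, lift balances weight: W = mg = 82.7 × 9.81 = 811.29 N.
Dynamic pressure q = 0.5 × 1.112 × 18.8² = 196.5 Pa.
Required CL = L/(qS) = 811.29/(196.5·3.58) = 1.153.
CD = 0.0397 + 0.0687 × 1.153² = 0.1311.
D = q·S·CD = 196.5 × 3.58 × 0.1311 = 92.2 N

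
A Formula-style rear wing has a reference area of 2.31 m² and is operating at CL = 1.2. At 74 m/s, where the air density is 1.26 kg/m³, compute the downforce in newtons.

L = 9560 N

L = ½ρv²S·CL = ½ × 1.26 × 74² × 2.31 × 1.2 = 9560 N ≈ 9.56 kN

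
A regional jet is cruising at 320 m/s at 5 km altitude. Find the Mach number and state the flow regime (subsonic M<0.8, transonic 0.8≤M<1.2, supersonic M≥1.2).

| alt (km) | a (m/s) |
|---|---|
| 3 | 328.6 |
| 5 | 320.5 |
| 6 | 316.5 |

At 5 km, from the table: a = 320.5 m/s.
M = v/a = 320 / 320.5 = 0.998
M = 0.998 → transonic.

M = 0.998 (transonic)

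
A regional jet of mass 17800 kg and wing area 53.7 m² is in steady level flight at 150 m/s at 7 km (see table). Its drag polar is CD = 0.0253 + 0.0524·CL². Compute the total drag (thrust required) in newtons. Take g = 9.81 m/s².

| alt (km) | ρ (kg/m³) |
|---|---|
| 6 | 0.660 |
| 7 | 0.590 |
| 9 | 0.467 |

At 7 km, from the table: ρ = 0.590 kg/m³.
Level flight ⇒ L = W = m·g = 17800 × 9.81 = 1.7462×10^5 N.
q = ½ρv² = ½ × 0.59 × 150² = 6638 Pa.
CL = 2W/(ρv²S) = 2×1.7462×10^5/(0.59×150²×53.7) = 0.4899.
CD = 0.0253 + 0.0524 × 0.4899² = 0.03788.
D = q·S·CD = 6638 × 53.7 × 0.03788 = 13500 N

D = 13500 N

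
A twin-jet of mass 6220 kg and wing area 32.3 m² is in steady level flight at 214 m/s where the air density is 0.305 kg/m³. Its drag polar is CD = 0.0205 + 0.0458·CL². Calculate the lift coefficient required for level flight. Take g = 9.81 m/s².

Weight W = mg = 6220 × 9.81 = 61018 N; in level flight L = W.
q = ½ρv² = ½ × 0.305 × 214² = 6984 Pa.
Required CL = L/(qS) = 61018/(6984·32.3) = 0.2705.

CL = 0.27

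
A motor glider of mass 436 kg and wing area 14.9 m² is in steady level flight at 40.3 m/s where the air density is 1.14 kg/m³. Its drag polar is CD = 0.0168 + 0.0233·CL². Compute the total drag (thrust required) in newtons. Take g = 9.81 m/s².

Level flight ⇒ L = W = m·g = 436 × 9.81 = 4277.2 N.
Dynamic pressure q = 0.5 × 1.14 × 40.3² = 925.7 Pa.
Required CL = L/(qS) = 4277.2/(925.7·14.9) = 0.3101.
CD = 0.0168 + 0.0233 × 0.3101² = 0.01904.
D = q·S·CD = 925.7 × 14.9 × 0.01904 = 262.6 N

D = 263 N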